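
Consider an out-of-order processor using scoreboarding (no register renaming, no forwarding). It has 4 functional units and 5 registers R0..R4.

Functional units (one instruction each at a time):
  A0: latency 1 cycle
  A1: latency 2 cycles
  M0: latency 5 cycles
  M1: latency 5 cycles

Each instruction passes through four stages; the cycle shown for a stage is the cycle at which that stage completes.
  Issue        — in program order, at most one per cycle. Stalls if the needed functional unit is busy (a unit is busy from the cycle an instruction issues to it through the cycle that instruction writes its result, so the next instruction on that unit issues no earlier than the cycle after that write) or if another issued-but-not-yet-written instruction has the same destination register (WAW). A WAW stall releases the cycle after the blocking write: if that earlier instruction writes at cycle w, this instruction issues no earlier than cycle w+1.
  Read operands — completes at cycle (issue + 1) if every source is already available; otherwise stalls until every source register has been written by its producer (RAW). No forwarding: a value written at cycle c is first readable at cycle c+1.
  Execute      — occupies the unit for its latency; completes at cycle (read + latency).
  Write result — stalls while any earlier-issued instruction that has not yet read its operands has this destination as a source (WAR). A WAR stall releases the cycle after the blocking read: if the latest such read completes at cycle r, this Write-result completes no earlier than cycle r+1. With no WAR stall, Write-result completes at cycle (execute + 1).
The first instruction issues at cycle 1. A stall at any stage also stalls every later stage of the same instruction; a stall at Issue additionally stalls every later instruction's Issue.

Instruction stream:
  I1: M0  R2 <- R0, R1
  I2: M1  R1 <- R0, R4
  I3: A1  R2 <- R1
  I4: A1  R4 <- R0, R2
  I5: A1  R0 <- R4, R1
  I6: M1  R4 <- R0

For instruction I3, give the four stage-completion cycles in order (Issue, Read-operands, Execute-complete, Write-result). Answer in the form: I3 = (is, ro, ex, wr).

c1: I1 issues→M0
c2: I1 reads · I2 issues→M1
c3: I2 reads
c7: I1 exec-done
c8: I1 writes R2 · I2 exec-done
c9: I2 writes R1 · I3 issues→A1
c10: I3 reads
c12: I3 exec-done
c13: I3 writes R2
c14: I4 issues→A1
c15: I4 reads
c17: I4 exec-done
c18: I4 writes R4
c19: I5 issues→A1
c20: I5 reads · I6 issues→M1
c22: I5 exec-done
c23: I5 writes R0
c24: I6 reads
c29: I6 exec-done
c30: I6 writes R4

I3 = (9, 10, 12, 13)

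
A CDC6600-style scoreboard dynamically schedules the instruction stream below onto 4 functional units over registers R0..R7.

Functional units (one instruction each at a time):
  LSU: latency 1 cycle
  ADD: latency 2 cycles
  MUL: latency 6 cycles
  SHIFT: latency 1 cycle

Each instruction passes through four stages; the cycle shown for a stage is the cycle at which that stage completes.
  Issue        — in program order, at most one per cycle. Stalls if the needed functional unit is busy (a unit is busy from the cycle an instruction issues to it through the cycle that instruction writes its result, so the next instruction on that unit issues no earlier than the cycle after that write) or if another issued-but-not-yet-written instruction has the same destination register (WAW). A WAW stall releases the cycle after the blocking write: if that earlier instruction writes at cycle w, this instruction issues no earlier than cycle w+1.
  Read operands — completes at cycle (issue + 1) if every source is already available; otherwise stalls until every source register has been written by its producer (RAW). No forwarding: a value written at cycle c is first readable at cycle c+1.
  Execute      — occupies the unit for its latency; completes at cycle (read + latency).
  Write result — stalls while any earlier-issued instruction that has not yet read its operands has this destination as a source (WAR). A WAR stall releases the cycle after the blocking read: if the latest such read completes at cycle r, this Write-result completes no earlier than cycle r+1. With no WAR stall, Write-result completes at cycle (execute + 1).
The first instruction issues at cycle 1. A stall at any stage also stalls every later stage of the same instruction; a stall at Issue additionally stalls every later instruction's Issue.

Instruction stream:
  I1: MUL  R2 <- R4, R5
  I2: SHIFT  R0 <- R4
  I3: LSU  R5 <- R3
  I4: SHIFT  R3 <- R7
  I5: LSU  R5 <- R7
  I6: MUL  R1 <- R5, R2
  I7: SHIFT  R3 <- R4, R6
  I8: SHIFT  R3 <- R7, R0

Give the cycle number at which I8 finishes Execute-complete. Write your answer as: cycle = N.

I1  is:1  ro:2  ex:8  wr:9
I2  is:2  ro:3  ex:4  wr:5
I3  is:3  ro:4  ex:5  wr:6
I4  is:6  ro:7  ex:8  wr:9  — struct: SHIFT busy until I2 writes@5
I5  is:7  ro:8  ex:9  wr:10
I6  is:10  ro:11  ex:17  wr:18  — struct: MUL busy until I1 writes@9
I7  is:11  ro:12  ex:13  wr:14
I8  is:15  ro:16  ex:17  wr:18  — struct: SHIFT busy until I7 writes@14

cycle = 17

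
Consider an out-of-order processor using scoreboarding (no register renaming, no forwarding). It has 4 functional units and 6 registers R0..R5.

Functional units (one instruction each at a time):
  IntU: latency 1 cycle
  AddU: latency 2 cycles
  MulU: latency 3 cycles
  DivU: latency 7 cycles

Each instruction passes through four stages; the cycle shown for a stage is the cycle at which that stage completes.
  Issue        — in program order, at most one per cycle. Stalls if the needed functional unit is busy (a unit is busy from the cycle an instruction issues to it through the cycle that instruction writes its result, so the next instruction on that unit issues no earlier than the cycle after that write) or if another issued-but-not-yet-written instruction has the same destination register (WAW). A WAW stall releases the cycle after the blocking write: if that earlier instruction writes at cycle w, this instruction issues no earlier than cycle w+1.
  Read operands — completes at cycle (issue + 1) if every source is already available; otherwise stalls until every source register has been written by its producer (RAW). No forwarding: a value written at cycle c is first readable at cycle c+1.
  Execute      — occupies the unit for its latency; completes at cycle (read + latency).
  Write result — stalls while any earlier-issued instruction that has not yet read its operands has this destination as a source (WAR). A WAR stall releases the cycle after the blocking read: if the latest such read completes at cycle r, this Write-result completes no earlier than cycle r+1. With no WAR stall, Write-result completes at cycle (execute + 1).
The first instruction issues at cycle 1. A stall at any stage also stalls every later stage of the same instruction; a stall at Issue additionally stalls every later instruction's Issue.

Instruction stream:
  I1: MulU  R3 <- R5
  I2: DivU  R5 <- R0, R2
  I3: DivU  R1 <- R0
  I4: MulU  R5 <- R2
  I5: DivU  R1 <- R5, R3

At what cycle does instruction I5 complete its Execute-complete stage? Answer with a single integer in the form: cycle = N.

c1: I1→MulU
c2: I1 RO; I2→DivU
c3: I2 RO
c5: I1 EX
c6: I1 WR R3
c10: I2 EX
c11: I2 WR R5
c12: I3→DivU
c13: I3 RO; I4→MulU
c14: I4 RO
c17: I4 EX
c18: I4 WR R5
c20: I3 EX
c21: I3 WR R1
c22: I5→DivU
c23: I5 RO
c30: I5 EX
c31: I5 WR R1

cycle = 30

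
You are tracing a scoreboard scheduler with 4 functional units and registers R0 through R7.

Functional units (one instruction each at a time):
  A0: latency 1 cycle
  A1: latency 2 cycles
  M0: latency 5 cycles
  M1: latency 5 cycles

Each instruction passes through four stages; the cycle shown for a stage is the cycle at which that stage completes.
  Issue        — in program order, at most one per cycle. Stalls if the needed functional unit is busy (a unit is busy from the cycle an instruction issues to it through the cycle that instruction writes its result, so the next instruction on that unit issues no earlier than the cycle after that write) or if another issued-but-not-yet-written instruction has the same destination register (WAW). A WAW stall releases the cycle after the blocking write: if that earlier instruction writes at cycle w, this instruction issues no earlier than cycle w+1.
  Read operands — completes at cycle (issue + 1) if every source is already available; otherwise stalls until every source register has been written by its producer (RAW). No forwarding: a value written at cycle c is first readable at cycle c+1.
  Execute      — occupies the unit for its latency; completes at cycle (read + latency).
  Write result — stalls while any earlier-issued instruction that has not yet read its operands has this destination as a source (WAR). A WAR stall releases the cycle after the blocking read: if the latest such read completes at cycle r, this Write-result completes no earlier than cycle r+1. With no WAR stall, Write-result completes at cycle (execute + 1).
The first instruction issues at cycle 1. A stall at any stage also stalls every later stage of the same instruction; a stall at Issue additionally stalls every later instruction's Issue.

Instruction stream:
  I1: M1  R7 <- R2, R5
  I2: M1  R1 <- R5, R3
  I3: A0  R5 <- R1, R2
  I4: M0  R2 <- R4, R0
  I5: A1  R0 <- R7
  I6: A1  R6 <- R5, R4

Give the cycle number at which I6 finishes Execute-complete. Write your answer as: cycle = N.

t=1  I1 dispatched to M1
t=2  I1 operands ready
t=7  I1 complete
t=8  R7←I1
t=9  I2 dispatched to M1
t=10  I2 operands ready | I3 dispatched to A0
t=11  I4 dispatched to M0
t=12  I4 operands ready | I5 dispatched to A1
t=13  I5 operands ready
t=15  I2 complete | I5 complete
t=16  R1←I2 | R0←I5
t=17  I3 operands ready | I4 complete | I6 dispatched to A1
t=18  I3 complete | R2←I4
t=19  R5←I3
t=20  I6 operands ready
t=22  I6 complete
t=23  R6←I6

cycle = 22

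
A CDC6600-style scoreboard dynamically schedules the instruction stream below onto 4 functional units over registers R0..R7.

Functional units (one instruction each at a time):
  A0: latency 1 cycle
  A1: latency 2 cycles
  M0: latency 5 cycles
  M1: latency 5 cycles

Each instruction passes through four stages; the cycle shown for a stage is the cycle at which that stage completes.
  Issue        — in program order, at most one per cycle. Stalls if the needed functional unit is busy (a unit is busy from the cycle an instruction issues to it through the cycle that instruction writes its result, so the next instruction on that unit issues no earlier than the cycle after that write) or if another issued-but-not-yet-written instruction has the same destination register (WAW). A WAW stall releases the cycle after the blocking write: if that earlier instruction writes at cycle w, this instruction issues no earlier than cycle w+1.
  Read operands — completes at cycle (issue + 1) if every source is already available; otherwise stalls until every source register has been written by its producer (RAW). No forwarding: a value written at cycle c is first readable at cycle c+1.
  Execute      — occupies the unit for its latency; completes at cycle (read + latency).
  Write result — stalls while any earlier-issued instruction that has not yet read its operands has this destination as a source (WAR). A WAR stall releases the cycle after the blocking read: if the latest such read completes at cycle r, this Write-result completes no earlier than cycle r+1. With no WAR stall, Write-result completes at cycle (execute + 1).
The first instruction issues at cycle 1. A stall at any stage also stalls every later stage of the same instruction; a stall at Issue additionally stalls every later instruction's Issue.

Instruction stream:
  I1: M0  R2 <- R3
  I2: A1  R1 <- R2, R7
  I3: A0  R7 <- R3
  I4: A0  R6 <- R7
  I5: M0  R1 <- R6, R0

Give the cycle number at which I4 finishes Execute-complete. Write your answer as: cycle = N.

[1] issue I1 (M0)
[2] I1 read-ops; issue I2 (A1)
[3] issue I3 (A0)
[4] I3 read-ops
[5] I3 finished on A0
[7] I1 finished on M0
[8] I1→R2
[9] I2 read-ops
[10] I3→R7
[11] I2 finished on A1; issue I4 (A0)
[12] I2→R1; I4 read-ops
[13] I4 finished on A0; issue I5 (M0)
[14] I4→R6
[15] I5 read-ops
[20] I5 finished on M0
[21] I5→R1

cycle = 13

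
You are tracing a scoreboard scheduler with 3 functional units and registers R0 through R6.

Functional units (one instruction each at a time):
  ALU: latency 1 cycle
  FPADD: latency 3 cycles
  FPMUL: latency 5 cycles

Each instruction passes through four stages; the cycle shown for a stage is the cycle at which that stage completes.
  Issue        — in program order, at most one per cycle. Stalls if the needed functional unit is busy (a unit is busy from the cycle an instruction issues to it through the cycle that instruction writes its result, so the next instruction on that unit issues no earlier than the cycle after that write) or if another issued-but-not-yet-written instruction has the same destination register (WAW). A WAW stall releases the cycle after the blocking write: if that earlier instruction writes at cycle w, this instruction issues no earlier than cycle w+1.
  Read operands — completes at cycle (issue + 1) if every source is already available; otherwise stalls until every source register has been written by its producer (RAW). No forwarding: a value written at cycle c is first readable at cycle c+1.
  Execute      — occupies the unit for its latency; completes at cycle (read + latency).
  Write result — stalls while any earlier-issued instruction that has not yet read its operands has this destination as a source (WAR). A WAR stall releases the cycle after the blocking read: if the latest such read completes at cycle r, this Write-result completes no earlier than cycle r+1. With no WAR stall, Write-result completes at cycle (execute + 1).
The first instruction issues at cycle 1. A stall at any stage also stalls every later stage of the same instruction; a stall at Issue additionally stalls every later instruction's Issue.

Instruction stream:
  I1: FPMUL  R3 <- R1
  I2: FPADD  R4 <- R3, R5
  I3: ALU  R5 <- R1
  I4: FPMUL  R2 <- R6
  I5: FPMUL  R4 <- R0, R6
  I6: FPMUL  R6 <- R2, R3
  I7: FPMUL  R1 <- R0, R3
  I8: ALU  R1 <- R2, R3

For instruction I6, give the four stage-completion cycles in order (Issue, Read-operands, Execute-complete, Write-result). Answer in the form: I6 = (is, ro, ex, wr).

I1  is:1  ro:2  ex:7  wr:8
I2  is:2  ro:9  ex:12  wr:13  — RAW R3: wait I1 write@8
I3  is:3  ro:4  ex:5  wr:10  — WAR R5: wait I2 read@9
I4  is:9  ro:10  ex:15  wr:16  — struct: FPMUL busy until I1 writes@8
I5  is:17  ro:18  ex:23  wr:24  — struct: FPMUL busy until I4 writes@16
I6  is:25  ro:26  ex:31  wr:32  — struct: FPMUL busy until I5 writes@24
I7  is:33  ro:34  ex:39  wr:40  — struct: FPMUL busy until I6 writes@32
I8  is:41  ro:42  ex:43  wr:44  — WAW R1: wait I7 write@40

I6 = (25, 26, 31, 32)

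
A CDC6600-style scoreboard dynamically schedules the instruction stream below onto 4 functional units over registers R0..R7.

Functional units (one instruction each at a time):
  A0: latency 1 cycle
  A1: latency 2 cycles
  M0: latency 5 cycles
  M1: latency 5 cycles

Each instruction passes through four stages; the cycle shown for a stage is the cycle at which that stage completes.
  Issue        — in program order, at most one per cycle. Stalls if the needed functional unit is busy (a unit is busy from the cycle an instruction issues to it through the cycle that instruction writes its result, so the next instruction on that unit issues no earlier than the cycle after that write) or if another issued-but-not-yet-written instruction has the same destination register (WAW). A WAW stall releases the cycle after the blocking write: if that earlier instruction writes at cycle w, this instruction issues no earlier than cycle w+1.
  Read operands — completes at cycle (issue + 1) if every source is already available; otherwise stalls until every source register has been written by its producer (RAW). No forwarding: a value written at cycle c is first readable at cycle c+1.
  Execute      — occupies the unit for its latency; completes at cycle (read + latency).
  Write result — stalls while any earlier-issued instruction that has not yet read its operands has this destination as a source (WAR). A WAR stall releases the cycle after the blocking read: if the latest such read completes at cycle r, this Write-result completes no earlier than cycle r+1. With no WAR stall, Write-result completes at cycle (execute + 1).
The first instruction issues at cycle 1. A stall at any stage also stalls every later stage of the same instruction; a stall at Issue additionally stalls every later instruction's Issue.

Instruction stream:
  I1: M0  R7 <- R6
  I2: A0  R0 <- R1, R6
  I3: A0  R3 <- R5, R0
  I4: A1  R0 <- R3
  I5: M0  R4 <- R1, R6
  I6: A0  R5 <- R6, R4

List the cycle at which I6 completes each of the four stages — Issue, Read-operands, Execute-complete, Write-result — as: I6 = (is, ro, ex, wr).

I1: IS=1 RO=2 EX=7 WR=8
I2: IS=2 RO=3 EX=4 WR=5
I3: IS=6 RO=7 EX=8 WR=9  [struct: A0 busy until I2 writes@5]
I4: IS=7 RO=10 EX=12 WR=13  [RAW R3: wait I3 write@9]
I5: IS=9 RO=10 EX=15 WR=16  [struct: M0 busy until I1 writes@8]
I6: IS=10 RO=17 EX=18 WR=19  [RAW R4: wait I5 write@16]

I6 = (10, 17, 18, 19)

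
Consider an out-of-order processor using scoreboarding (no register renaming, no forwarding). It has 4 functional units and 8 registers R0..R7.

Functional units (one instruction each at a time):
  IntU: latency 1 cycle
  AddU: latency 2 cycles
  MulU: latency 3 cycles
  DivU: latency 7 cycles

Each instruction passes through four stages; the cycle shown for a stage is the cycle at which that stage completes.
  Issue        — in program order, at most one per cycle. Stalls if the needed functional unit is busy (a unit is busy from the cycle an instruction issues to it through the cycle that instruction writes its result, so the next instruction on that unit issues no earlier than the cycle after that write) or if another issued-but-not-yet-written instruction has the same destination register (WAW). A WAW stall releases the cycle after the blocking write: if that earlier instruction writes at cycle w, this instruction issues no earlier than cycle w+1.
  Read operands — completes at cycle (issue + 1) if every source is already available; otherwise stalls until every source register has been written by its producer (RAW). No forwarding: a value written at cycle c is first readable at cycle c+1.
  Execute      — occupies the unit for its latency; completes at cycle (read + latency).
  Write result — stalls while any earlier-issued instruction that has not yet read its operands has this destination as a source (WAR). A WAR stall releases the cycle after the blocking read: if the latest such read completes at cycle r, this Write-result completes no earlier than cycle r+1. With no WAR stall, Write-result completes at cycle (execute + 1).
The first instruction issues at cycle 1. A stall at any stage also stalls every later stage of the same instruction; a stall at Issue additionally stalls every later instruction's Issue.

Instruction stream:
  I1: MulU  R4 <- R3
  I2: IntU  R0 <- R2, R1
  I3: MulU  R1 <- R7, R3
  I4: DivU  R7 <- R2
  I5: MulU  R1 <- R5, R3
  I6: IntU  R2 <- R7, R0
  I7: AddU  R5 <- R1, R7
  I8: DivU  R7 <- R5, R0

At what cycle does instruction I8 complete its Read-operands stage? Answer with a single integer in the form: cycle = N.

cycle = 23

cycle 1: issue I1 (MulU)
cycle 2: I1 read-ops, issue I2 (IntU)
cycle 3: I2 read-ops
cycle 4: I2 finished on IntU
cycle 5: I1 finished on MulU, I2→R0
cycle 6: I1→R4
cycle 7: issue I3 (MulU)
cycle 8: I3 read-ops, issue I4 (DivU)
cycle 9: I4 read-ops
cycle 11: I3 finished on MulU
cycle 12: I3→R1
cycle 13: issue I5 (MulU)
cycle 14: I5 read-ops, issue I6 (IntU)
cycle 15: issue I7 (AddU)
cycle 16: I4 finished on DivU
cycle 17: I4→R7, I5 finished on MulU
cycle 18: I5→R1, I6 read-ops, issue I8 (DivU)
cycle 19: I6 finished on IntU, I7 read-ops
cycle 20: I6→R2
cycle 21: I7 finished on AddU
cycle 22: I7→R5
cycle 23: I8 read-ops
cycle 30: I8 finished on DivU
cycle 31: I8→R7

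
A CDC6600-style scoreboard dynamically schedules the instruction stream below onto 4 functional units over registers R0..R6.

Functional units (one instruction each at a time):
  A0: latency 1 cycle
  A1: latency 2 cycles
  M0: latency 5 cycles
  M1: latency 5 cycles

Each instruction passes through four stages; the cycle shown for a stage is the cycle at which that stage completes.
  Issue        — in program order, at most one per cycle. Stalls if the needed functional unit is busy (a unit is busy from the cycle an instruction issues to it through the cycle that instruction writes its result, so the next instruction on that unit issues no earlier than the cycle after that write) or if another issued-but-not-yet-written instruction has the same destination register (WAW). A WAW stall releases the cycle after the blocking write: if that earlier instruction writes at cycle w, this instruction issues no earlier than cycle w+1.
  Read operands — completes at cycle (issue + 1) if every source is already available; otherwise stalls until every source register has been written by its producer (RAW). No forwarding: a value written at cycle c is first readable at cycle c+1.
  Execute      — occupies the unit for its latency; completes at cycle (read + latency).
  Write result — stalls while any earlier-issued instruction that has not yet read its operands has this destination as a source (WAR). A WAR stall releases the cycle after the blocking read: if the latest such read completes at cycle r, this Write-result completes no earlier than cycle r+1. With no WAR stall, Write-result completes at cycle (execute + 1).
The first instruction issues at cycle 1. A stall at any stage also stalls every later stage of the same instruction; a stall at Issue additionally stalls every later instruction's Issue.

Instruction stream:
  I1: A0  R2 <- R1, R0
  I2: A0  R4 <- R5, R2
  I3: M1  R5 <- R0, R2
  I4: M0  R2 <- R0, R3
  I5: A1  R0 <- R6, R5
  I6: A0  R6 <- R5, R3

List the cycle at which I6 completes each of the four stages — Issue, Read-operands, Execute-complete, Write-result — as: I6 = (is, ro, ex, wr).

[1] I1 dispatched to A0
[2] I1 operands ready
[3] I1 complete
[4] R2←I1
[5] I2 dispatched to A0
[6] I2 operands ready | I3 dispatched to M1
[7] I2 complete | I3 operands ready | I4 dispatched to M0
[8] R4←I2 | I4 operands ready | I5 dispatched to A1
[9] I6 dispatched to A0
[12] I3 complete
[13] R5←I3 | I4 complete
[14] R2←I4 | I5 operands ready | I6 operands ready
[15] I6 complete
[16] I5 complete | R6←I6
[17] R0←I5

I6 = (9, 14, 15, 16)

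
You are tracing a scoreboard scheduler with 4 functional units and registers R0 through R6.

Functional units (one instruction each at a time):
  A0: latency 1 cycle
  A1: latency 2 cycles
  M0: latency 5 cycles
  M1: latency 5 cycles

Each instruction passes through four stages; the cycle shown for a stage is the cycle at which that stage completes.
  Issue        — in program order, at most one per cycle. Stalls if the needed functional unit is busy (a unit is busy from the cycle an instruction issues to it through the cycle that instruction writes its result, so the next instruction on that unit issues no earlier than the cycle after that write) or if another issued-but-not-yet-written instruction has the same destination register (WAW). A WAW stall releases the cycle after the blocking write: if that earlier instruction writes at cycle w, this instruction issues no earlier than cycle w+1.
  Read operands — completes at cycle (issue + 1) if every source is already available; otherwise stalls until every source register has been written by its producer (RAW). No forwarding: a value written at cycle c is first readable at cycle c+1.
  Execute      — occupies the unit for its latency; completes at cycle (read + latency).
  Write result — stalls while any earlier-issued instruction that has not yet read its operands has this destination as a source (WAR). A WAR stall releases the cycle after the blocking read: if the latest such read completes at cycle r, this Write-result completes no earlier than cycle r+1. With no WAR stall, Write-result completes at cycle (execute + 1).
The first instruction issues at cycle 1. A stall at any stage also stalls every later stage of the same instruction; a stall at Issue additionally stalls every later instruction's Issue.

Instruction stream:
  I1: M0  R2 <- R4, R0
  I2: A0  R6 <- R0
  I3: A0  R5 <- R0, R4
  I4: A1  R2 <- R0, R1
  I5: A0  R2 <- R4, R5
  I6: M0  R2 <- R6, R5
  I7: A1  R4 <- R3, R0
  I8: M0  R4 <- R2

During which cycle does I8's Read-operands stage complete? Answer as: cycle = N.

cycle = 27

t=1  I1 issues→M0
t=2  I1 reads · I2 issues→A0
t=3  I2 reads
t=4  I2 exec-done
t=5  I2 writes R6
t=6  I3 issues→A0
t=7  I1 exec-done · I3 reads
t=8  I1 writes R2 · I3 exec-done
t=9  I3 writes R5 · I4 issues→A1
t=10  I4 reads
t=12  I4 exec-done
t=13  I4 writes R2
t=14  I5 issues→A0
t=15  I5 reads
t=16  I5 exec-done
t=17  I5 writes R2
t=18  I6 issues→M0
t=19  I6 reads · I7 issues→A1
t=20  I7 reads
t=22  I7 exec-done
t=23  I7 writes R4
t=24  I6 exec-done
t=25  I6 writes R2
t=26  I8 issues→M0
t=27  I8 reads
t=32  I8 exec-done
t=33  I8 writes R4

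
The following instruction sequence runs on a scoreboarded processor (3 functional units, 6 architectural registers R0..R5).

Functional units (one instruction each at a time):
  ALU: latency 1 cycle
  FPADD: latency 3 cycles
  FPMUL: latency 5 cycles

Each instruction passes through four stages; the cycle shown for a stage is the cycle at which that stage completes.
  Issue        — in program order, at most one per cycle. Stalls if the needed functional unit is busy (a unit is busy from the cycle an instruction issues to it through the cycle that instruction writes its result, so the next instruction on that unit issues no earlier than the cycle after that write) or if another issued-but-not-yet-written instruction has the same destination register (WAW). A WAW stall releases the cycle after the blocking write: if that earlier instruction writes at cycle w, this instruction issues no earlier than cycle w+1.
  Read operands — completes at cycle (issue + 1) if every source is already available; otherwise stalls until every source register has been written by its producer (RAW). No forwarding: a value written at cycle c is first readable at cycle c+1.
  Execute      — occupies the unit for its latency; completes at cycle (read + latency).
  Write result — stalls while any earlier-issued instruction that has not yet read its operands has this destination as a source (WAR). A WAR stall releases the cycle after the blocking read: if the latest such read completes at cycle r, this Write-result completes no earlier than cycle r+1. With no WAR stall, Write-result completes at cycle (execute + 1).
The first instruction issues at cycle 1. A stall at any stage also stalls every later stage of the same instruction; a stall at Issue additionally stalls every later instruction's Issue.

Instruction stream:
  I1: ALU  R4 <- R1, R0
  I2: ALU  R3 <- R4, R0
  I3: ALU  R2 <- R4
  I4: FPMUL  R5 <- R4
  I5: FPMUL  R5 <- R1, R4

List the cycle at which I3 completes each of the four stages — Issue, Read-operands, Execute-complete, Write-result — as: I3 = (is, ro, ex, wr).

I3 = (9, 10, 11, 12)

t=1  issue I1 (ALU)
t=2  I1 read-ops
t=3  I1 finished on ALU
t=4  I1→R4
t=5  issue I2 (ALU)
t=6  I2 read-ops
t=7  I2 finished on ALU
t=8  I2→R3
t=9  issue I3 (ALU)
t=10  I3 read-ops; issue I4 (FPMUL)
t=11  I3 finished on ALU; I4 read-ops
t=12  I3→R2
t=16  I4 finished on FPMUL
t=17  I4→R5
t=18  issue I5 (FPMUL)
t=19  I5 read-ops
t=24  I5 finished on FPMUL
t=25  I5→R5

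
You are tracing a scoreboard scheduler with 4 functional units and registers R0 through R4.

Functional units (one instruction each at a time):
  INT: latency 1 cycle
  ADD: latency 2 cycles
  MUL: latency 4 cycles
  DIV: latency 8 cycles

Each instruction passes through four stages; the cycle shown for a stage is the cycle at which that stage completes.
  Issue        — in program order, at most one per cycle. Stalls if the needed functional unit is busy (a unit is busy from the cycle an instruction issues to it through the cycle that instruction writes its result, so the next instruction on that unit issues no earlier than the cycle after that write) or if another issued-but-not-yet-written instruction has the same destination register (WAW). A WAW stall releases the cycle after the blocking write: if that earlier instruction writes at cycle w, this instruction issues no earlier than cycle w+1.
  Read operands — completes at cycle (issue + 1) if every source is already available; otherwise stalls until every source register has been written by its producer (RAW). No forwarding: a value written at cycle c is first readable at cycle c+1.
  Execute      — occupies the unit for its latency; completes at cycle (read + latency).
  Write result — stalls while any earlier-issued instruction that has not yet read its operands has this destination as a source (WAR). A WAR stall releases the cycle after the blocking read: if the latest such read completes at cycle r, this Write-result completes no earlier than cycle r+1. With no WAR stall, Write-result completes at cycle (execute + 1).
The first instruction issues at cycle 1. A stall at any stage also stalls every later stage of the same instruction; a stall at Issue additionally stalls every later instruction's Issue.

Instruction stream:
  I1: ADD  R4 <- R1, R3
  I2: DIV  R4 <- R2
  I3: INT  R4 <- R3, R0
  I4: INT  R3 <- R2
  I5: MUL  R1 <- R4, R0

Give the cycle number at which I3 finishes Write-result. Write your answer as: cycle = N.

t=1  issue I1 (ADD)
t=2  I1 read-ops
t=4  I1 finished on ADD
t=5  I1→R4
t=6  issue I2 (DIV)
t=7  I2 read-ops
t=15  I2 finished on DIV
t=16  I2→R4
t=17  issue I3 (INT)
t=18  I3 read-ops
t=19  I3 finished on INT
t=20  I3→R4
t=21  issue I4 (INT)
t=22  I4 read-ops, issue I5 (MUL)
t=23  I4 finished on INT, I5 read-ops
t=24  I4→R3
t=27  I5 finished on MUL
t=28  I5→R1

cycle = 20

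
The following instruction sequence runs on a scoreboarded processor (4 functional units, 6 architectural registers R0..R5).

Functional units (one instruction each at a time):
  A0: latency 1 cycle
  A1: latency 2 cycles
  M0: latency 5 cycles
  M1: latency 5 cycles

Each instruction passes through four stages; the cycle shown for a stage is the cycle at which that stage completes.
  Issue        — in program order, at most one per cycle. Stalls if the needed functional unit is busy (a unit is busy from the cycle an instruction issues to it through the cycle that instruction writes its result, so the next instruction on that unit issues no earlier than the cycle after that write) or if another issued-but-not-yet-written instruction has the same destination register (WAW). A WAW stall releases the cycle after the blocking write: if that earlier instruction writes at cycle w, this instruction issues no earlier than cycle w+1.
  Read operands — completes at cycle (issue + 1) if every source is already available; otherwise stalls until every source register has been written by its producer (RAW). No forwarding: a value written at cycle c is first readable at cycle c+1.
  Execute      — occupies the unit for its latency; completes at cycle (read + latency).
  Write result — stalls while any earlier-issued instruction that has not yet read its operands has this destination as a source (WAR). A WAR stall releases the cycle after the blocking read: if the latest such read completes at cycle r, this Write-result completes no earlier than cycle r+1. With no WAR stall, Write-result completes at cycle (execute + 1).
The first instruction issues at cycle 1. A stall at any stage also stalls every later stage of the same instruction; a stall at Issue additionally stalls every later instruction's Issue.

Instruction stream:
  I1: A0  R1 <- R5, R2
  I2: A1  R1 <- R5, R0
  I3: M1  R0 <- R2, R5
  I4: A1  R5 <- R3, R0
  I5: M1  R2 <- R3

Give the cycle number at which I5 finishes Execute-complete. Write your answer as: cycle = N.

cycle = 20

I1: IS=1 RO=2 EX=3 WR=4
I2: IS=5 RO=6 EX=8 WR=9  [WAW R1: wait I1 write@4]
I3: IS=6 RO=7 EX=12 WR=13
I4: IS=10 RO=14 EX=16 WR=17  [struct: A1 busy until I2 writes@9; RAW R0: wait I3 write@13]
I5: IS=14 RO=15 EX=20 WR=21  [struct: M1 busy until I3 writes@13]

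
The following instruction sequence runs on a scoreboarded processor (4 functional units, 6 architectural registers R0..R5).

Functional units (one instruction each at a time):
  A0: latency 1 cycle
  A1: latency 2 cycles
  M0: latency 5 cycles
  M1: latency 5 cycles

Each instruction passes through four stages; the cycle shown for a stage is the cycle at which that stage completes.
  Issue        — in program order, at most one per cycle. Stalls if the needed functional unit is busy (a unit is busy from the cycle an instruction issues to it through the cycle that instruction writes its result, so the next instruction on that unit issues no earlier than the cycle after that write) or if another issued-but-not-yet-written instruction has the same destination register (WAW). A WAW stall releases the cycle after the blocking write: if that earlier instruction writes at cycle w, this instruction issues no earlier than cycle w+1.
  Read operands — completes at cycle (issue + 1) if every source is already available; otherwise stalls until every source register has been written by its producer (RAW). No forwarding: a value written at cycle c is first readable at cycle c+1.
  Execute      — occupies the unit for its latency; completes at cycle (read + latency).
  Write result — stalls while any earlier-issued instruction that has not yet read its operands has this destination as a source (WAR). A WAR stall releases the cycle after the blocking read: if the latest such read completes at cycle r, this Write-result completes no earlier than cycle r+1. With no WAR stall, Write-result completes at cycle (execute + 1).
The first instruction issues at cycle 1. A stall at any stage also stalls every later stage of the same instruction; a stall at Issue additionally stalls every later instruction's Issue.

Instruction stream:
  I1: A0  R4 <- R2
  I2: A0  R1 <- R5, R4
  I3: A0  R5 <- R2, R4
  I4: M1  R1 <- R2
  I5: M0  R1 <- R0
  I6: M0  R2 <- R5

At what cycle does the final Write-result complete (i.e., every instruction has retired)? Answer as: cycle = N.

cycle 1: I1→A0
cycle 2: I1 RO
cycle 3: I1 EX
cycle 4: I1 WR R4
cycle 5: I2→A0
cycle 6: I2 RO
cycle 7: I2 EX
cycle 8: I2 WR R1
cycle 9: I3→A0
cycle 10: I3 RO, I4→M1
cycle 11: I3 EX, I4 RO
cycle 12: I3 WR R5
cycle 16: I4 EX
cycle 17: I4 WR R1
cycle 18: I5→M0
cycle 19: I5 RO
cycle 24: I5 EX
cycle 25: I5 WR R1
cycle 26: I6→M0
cycle 27: I6 RO
cycle 32: I6 EX
cycle 33: I6 WR R2

cycle = 33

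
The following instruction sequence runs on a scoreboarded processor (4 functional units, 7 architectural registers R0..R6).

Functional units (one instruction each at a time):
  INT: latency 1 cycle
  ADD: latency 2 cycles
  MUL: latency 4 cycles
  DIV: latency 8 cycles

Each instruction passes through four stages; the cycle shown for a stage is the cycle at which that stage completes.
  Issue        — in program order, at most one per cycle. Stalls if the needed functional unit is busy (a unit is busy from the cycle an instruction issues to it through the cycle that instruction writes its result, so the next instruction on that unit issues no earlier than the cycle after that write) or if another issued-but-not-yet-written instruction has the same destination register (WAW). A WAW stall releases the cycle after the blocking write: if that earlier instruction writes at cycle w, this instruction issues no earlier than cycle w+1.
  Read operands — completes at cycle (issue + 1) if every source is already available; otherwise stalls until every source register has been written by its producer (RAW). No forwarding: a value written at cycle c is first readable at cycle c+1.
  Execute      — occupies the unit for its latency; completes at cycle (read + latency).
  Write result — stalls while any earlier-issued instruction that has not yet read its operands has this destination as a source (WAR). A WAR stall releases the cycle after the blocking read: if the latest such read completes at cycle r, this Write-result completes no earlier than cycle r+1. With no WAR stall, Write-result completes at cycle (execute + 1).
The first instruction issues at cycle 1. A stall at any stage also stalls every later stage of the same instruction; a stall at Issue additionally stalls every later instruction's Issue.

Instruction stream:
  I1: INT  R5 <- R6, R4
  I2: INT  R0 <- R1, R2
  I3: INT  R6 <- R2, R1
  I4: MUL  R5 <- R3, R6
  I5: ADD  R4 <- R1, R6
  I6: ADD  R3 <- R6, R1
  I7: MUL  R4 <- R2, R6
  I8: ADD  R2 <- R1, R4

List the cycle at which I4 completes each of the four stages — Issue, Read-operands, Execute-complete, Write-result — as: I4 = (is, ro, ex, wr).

cycle 1: issue I1 (INT)
cycle 2: I1 read-ops
cycle 3: I1 finished on INT
cycle 4: I1→R5
cycle 5: issue I2 (INT)
cycle 6: I2 read-ops
cycle 7: I2 finished on INT
cycle 8: I2→R0
cycle 9: issue I3 (INT)
cycle 10: I3 read-ops; issue I4 (MUL)
cycle 11: I3 finished on INT; issue I5 (ADD)
cycle 12: I3→R6
cycle 13: I4 read-ops; I5 read-ops
cycle 15: I5 finished on ADD
cycle 16: I5→R4
cycle 17: I4 finished on MUL; issue I6 (ADD)
cycle 18: I4→R5; I6 read-ops
cycle 19: issue I7 (MUL)
cycle 20: I6 finished on ADD; I7 read-ops
cycle 21: I6→R3
cycle 22: issue I8 (ADD)
cycle 24: I7 finished on MUL
cycle 25: I7→R4
cycle 26: I8 read-ops
cycle 28: I8 finished on ADD
cycle 29: I8→R2

I4 = (10, 13, 17, 18)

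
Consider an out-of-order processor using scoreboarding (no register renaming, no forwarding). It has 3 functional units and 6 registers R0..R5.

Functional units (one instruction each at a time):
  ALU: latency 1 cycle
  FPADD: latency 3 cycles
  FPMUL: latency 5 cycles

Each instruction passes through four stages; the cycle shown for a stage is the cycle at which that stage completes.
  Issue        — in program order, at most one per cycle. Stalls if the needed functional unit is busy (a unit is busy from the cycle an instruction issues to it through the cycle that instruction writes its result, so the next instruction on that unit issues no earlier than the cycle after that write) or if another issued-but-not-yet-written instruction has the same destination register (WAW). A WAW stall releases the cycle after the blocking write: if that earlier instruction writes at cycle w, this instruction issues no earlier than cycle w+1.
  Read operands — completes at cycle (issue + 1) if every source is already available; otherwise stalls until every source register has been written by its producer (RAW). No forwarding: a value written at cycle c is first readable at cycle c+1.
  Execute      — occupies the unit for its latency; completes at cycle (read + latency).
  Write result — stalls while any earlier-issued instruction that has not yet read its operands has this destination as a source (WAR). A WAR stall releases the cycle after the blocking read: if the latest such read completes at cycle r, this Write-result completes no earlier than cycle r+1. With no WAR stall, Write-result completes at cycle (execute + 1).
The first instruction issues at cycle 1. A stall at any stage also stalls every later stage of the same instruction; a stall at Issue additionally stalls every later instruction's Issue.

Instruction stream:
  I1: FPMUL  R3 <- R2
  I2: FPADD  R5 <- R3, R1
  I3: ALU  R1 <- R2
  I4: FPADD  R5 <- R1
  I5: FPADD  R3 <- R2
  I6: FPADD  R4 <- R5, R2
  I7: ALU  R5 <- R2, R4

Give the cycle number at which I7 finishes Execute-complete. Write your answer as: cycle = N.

1) issue 1, read 2, done 7, write 8
2) issue 2, read 9, done 12, write 13  <RAW R3: wait I1 write@8>
3) issue 3, read 4, done 5, write 10  <WAR R1: wait I2 read@9>
4) issue 14, read 15, done 18, write 19  <struct: FPADD busy until I2 writes@13>
5) issue 20, read 21, done 24, write 25  <struct: FPADD busy until I4 writes@19>
6) issue 26, read 27, done 30, write 31  <struct: FPADD busy until I5 writes@25>
7) issue 27, read 32, done 33, write 34  <RAW R4: wait I6 write@31>

cycle = 33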